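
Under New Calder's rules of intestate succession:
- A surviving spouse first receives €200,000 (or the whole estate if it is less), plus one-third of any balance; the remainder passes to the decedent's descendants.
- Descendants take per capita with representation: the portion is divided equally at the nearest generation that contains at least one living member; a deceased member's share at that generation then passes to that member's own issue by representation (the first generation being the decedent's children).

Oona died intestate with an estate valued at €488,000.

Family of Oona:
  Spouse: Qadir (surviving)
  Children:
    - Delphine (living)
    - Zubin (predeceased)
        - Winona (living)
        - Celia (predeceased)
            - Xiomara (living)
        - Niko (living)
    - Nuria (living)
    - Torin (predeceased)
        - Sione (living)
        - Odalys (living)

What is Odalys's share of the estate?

Qadir first takes €200,000, leaving a balance of €288,000. Qadir then takes one-third of the balance (€96,000), for a total of €296,000. The remaining €192,000 passes to the descendants.
The descendants' portion (€192,000) is divided into 4 shares of €48,000: Delphine and Nuria each take €48,000; Zubin's €48,000 share passes to Zubin's issue; Torin's €48,000 share passes to Torin's issue.
Zubin's share (€48,000) is divided into 3 shares of €16,000: Winona and Niko each take €16,000; Celia's €16,000 share passes to Celia's issue.
Celia's share (€16,000) passes entirely to Xiomara.
Torin's share (€48,000) is divided into 2 shares of €24,000: Sione and Odalys each take €24,000.

Odalys receives €24,000.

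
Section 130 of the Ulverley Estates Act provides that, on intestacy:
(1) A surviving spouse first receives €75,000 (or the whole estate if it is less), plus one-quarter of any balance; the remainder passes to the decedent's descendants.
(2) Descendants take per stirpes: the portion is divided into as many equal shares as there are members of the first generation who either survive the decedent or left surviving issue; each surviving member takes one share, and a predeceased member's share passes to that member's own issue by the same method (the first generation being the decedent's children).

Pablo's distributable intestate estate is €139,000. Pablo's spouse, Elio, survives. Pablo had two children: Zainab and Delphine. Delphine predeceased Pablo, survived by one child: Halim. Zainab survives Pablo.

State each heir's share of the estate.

Elio first takes €75,000, leaving a balance of €64,000. Elio then takes one-quarter of the balance (€16,000), for a total of €91,000. The remaining €48,000 passes to the descendants.
The descendants' portion (€48,000) is divided into 2 shares of €24,000: Zainab takes €24,000; Delphine's €24,000 share passes to Delphine's issue.
Delphine's share (€24,000) passes entirely to Halim.

Elio: €91,000; Zainab: €24,000; Halim: €24,000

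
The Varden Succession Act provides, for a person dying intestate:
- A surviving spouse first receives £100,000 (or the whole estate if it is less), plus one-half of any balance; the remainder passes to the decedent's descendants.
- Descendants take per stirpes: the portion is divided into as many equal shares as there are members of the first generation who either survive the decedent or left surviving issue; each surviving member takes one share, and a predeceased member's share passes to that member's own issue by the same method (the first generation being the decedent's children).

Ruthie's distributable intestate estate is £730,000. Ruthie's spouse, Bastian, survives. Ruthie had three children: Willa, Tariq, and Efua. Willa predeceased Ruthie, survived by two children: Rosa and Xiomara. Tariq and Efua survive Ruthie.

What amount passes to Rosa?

Rosa receives £52,500.

Bastian first takes £100,000, leaving a balance of £630,000. Bastian then takes one-half of the balance (£315,000), for a total of £415,000. The remaining £315,000 passes to the descendants.
The descendants' portion (£315,000) is divided into 3 shares of £105,000: Tariq and Efua each take £105,000; Willa's £105,000 share passes to Willa's issue.
Willa's share (£105,000) is divided into 2 shares of £52,500: Rosa and Xiomara each take £52,500.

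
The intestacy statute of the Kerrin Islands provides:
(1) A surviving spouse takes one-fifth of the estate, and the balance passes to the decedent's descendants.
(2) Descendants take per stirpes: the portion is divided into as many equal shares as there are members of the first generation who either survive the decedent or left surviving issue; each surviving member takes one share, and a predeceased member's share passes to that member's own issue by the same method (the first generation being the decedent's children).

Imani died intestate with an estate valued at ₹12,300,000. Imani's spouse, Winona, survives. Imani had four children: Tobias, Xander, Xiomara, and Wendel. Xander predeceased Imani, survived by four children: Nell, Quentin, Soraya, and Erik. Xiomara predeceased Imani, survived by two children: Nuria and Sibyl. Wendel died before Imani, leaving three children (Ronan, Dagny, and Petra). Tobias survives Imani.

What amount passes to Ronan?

Winona takes one-fifth of ₹12,300,000 = ₹2,460,000. The remaining ₹9,840,000 passes to the descendants.
The descendants' portion (₹9,840,000) is divided into 4 shares of ₹2,460,000: Tobias takes ₹2,460,000; Xander's ₹2,460,000 share passes to Xander's issue; Xiomara's ₹2,460,000 share passes to Xiomara's issue; Wendel's ₹2,460,000 share passes to Wendel's issue.
Xander's share (₹2,460,000) is divided into 4 shares of ₹615,000: Nell, Quentin, Soraya, and Erik each take ₹615,000.
Xiomara's share (₹2,460,000) is divided into 2 shares of ₹1,230,000: Nuria and Sibyl each take ₹1,230,000.
Wendel's share (₹2,460,000) is divided into 3 shares of ₹820,000: Ronan, Dagny, and Petra each take ₹820,000.

Ronan receives ₹820,000.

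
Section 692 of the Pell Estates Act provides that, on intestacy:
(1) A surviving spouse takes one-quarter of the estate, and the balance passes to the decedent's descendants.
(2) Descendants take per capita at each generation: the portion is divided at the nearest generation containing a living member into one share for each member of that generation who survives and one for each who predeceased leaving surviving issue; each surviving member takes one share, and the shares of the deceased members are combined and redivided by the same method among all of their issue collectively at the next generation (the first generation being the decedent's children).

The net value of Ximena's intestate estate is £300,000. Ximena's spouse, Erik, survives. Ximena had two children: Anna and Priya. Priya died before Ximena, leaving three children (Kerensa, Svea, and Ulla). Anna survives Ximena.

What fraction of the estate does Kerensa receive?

Kerensa receives 1/8 of the estate.

Erik takes one-quarter of £300,000 = £75,000. The remaining £225,000 passes to the descendants.
The descendants' portion (£225,000) is divided at the children's generation into 2 shares of £112,500. Anna takes £112,500. The remaining share for the deceased Priya (£112,500) is carried to the next generation.
That pool (£112,500) is divided at the grandchildren's generation equally among Kerensa, Svea, and Ulla: £37,500 each.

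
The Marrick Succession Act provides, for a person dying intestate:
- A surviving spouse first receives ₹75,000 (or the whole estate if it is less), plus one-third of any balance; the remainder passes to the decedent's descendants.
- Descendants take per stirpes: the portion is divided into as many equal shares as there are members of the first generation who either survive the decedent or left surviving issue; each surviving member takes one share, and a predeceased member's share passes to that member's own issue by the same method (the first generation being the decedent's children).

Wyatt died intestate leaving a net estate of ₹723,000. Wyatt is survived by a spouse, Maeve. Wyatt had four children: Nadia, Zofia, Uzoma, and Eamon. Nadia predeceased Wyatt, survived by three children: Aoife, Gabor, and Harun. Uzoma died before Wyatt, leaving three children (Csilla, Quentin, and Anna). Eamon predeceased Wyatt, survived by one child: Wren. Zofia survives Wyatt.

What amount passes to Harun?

Maeve first takes ₹75,000, leaving a balance of ₹648,000. Maeve then takes one-third of the balance (₹216,000), for a total of ₹291,000. The remaining ₹432,000 passes to the descendants.
The descendants' portion (₹432,000) is divided into 4 shares of ₹108,000: Zofia takes ₹108,000; Nadia's ₹108,000 share passes to Nadia's issue; Uzoma's ₹108,000 share passes to Uzoma's issue; Eamon's ₹108,000 share passes to Eamon's issue.
Nadia's share (₹108,000) is divided into 3 shares of ₹36,000: Aoife, Gabor, and Harun each take ₹36,000.
Uzoma's share (₹108,000) is divided into 3 shares of ₹36,000: Csilla, Quentin, and Anna each take ₹36,000.
Eamon's share (₹108,000) passes entirely to Wren.

Harun receives ₹36,000.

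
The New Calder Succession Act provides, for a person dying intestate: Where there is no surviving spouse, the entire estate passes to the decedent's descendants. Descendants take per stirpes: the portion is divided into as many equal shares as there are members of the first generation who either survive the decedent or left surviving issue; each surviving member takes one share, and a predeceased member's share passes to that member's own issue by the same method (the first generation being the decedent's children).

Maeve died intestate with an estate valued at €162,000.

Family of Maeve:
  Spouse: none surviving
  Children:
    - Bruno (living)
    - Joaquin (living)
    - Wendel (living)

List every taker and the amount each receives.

The entire €162,000 passes to the descendants.
That amount (€162,000) is divided into 3 shares of €54,000: Bruno, Joaquin, and Wendel each take €54,000.

Bruno: €54,000; Joaquin: €54,000; Wendel: €54,000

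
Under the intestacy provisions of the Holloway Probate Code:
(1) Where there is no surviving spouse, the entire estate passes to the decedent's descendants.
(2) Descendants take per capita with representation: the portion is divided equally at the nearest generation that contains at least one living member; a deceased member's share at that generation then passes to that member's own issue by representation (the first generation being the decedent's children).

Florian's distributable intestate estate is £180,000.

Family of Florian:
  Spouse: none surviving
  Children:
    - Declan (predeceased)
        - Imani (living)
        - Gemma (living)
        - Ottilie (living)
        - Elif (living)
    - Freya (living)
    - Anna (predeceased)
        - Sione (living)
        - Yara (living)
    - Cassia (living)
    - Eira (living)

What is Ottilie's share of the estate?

The entire £180,000 passes to the descendants.
That amount (£180,000) is divided into 5 shares of £36,000: Freya, Cassia, and Eira each take £36,000; Declan's £36,000 share passes to Declan's issue; Anna's £36,000 share passes to Anna's issue.
Declan's share (£36,000) is divided into 4 shares of £9,000: Imani, Gemma, Ottilie, and Elif each take £9,000.
Anna's share (£36,000) is divided into 2 shares of £18,000: Sione and Yara each take £18,000.

Ottilie receives £9,000.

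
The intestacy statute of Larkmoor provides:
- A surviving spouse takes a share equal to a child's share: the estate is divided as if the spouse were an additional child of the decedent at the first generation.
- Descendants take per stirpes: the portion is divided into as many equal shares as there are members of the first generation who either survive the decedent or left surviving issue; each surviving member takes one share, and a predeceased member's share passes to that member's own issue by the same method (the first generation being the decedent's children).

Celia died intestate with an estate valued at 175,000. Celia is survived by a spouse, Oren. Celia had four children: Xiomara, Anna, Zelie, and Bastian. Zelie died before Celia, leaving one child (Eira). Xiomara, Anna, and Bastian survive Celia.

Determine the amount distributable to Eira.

Eira receives 35,000.

The spouse counts as an additional share at the children's level, so there are 5 primary shares of 35,000. Oren takes one such share (35,000).
The children's combined portion (140,000) is divided into 4 shares of 35,000: Xiomara, Anna, and Bastian each take 35,000; Zelie's 35,000 share passes to Zelie's issue.
Zelie's share (35,000) passes entirely to Eira.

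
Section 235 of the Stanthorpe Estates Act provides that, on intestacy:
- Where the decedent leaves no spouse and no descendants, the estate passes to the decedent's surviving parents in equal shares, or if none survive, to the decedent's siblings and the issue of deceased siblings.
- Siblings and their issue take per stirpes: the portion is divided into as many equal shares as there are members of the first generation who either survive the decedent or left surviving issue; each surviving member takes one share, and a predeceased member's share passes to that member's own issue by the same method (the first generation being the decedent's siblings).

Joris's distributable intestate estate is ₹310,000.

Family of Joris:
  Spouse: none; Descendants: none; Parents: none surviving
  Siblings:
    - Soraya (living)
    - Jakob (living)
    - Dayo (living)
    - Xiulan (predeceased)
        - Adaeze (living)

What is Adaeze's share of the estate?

Adaeze receives ₹77,500.

The entire ₹310,000 passes to the siblings and their issue.
That amount (₹310,000) is divided into 4 shares of ₹77,500: Soraya, Jakob, and Dayo each take ₹77,500; Xiulan's ₹77,500 share passes to Xiulan's issue.
Xiulan's share (₹77,500) passes entirely to Adaeze.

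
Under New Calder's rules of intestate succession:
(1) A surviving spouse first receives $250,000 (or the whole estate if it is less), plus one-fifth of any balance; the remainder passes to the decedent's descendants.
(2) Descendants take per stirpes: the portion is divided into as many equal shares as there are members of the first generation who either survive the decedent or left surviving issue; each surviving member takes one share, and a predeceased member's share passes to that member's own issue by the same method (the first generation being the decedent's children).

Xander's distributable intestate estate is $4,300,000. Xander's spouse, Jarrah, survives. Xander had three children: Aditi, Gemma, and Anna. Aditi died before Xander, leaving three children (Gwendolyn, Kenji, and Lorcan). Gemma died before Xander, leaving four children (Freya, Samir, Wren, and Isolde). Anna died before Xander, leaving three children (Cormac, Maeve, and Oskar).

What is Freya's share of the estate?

Jarrah first takes $250,000, leaving a balance of $4,050,000. Jarrah then takes one-fifth of the balance ($810,000), for a total of $1,060,000. The remaining $3,240,000 passes to the descendants.
The descendants' portion ($3,240,000) is divided into 3 shares of $1,080,000: Aditi's $1,080,000 share passes to Aditi's issue; Gemma's $1,080,000 share passes to Gemma's issue; Anna's $1,080,000 share passes to Anna's issue.
Aditi's share ($1,080,000) is divided into 3 shares of $360,000: Gwendolyn, Kenji, and Lorcan each take $360,000.
Gemma's share ($1,080,000) is divided into 4 shares of $270,000: Freya, Samir, Wren, and Isolde each take $270,000.
Anna's share ($1,080,000) is divided into 3 shares of $360,000: Cormac, Maeve, and Oskar each take $360,000.

Freya receives $270,000.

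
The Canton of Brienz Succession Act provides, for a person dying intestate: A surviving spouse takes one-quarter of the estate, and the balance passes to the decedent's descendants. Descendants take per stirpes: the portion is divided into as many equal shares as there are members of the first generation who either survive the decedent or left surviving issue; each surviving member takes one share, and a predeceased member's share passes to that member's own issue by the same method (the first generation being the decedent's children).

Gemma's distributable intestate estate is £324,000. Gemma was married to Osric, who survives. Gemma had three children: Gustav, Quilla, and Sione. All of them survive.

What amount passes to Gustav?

Gustav receives £81,000.

Osric takes one-quarter of £324,000 = £81,000. The remaining £243,000 passes to the descendants.
The descendants' portion (£243,000) is divided into 3 shares of £81,000: Gustav, Quilla, and Sione each take £81,000.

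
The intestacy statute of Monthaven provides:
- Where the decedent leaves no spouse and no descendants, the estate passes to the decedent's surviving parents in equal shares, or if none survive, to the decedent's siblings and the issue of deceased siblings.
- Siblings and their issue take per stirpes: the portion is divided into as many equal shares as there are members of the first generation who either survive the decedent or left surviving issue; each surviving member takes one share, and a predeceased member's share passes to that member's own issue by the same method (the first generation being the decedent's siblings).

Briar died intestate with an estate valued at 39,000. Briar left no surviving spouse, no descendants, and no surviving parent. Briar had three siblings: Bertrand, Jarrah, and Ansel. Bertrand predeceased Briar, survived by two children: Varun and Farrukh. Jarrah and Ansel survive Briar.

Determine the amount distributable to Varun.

The entire 39,000 passes to the siblings and their issue.
That amount (39,000) is divided into 3 shares of 13,000: Jarrah and Ansel each take 13,000; Bertrand's 13,000 share passes to Bertrand's issue.
Bertrand's share (13,000) is divided into 2 shares of 6,500: Varun and Farrukh each take 6,500.

Varun receives 6,500.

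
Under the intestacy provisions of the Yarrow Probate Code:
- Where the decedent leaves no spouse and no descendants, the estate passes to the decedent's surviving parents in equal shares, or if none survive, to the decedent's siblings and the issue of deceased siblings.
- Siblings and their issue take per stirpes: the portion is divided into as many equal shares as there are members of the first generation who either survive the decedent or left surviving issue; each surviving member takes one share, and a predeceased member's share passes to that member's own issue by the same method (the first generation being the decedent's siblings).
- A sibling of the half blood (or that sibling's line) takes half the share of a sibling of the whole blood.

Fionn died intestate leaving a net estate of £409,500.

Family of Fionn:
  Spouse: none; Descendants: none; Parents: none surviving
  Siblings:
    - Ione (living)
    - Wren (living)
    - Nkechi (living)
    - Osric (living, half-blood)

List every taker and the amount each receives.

The entire £409,500 passes to the siblings and their issue.
Counting each half-blood sibling's line as half a unit, there are 7/2 units in £409,500, so one unit is £117,000. Whole-blood lines (Ione, Wren, and Nkechi) take £117,000 each; half-blood lines (Osric) take £58,500 each.

Ione: £117,000; Wren: £117,000; Nkechi: £117,000; Osric: £58,500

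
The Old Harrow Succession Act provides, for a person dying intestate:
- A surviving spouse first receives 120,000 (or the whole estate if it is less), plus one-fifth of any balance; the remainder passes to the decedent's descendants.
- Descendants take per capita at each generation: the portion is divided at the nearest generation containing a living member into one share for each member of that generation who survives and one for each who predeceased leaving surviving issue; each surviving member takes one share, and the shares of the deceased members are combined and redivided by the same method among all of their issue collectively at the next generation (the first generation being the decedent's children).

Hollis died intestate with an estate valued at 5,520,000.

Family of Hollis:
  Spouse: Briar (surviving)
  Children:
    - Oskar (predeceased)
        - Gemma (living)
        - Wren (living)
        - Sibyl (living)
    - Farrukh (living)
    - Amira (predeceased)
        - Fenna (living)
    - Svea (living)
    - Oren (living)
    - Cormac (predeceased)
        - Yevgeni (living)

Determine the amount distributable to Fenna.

Briar first takes 120,000, leaving a balance of 5,400,000. Briar then takes one-fifth of the balance (1,080,000), for a total of 1,200,000. The remaining 4,320,000 passes to the descendants.
The descendants' portion (4,320,000) is divided at the children's generation into 6 shares of 720,000. Farrukh, Svea, and Oren each take 720,000. The 3 shares of the deceased (Oskar, Amira, and Cormac) are combined into a pool of 2,160,000.
That pool (2,160,000) is divided at the grandchildren's generation equally among Gemma, Wren, Sibyl, Fenna, and Yevgeni: 432,000 each.

Fenna receives 432,000.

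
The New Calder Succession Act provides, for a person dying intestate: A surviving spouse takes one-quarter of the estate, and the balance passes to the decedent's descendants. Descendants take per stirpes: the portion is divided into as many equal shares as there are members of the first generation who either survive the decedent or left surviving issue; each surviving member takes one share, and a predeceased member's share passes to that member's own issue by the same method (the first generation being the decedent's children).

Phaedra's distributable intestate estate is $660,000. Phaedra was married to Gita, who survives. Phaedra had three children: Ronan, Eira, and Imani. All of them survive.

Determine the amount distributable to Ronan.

Ronan receives $165,000.

Gita takes one-quarter of $660,000 = $165,000. The remaining $495,000 passes to the descendants.
The descendants' portion ($495,000) is divided into 3 shares of $165,000: Ronan, Eira, and Imani each take $165,000.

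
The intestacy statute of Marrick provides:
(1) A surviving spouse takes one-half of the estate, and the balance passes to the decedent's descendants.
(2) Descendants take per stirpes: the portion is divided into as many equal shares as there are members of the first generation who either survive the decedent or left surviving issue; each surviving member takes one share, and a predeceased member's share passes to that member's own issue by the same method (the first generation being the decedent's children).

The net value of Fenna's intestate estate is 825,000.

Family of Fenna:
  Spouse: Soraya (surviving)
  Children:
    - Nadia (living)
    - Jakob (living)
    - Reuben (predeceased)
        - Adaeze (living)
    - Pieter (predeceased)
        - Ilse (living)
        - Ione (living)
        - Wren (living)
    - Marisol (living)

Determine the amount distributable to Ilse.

Soraya takes one-half of 825,000 = 412,500. The remaining 412,500 passes to the descendants.
The descendants' portion (412,500) is divided into 5 shares of 82,500: Nadia, Jakob, and Marisol each take 82,500; Reuben's 82,500 share passes to Reuben's issue; Pieter's 82,500 share passes to Pieter's issue.
Reuben's share (82,500) passes entirely to Adaeze.
Pieter's share (82,500) is divided into 3 shares of 27,500: Ilse, Ione, and Wren each take 27,500.

Ilse receives 27,500.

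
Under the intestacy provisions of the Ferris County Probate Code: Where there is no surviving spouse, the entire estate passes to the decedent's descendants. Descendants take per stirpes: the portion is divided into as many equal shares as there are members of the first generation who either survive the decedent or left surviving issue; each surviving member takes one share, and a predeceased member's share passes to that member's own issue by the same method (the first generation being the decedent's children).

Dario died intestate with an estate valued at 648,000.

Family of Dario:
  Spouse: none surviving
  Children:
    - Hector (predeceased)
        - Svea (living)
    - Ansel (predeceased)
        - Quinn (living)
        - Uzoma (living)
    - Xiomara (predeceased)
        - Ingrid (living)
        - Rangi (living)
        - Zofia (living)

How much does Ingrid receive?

The entire 648,000 passes to the descendants.
That amount (648,000) is divided into 3 shares of 216,000: Hector's 216,000 share passes to Hector's issue; Ansel's 216,000 share passes to Ansel's issue; Xiomara's 216,000 share passes to Xiomara's issue.
Hector's share (216,000) passes entirely to Svea.
Ansel's share (216,000) is divided into 2 shares of 108,000: Quinn and Uzoma each take 108,000.
Xiomara's share (216,000) is divided into 3 shares of 72,000: Ingrid, Rangi, and Zofia each take 72,000.

Ingrid receives 72,000.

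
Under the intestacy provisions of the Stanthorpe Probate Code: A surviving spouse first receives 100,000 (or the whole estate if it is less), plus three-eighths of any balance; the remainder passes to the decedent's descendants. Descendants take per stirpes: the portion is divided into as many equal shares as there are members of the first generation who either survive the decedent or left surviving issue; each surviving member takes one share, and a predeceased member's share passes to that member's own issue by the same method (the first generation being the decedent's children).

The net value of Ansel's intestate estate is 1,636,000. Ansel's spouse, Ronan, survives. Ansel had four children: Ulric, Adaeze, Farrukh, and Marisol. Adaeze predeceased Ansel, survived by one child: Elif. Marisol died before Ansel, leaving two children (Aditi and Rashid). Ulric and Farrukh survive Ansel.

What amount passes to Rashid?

Ronan first takes 100,000, leaving a balance of 1,536,000. Ronan then takes three-eighths of the balance (576,000), for a total of 676,000. The remaining 960,000 passes to the descendants.
The descendants' portion (960,000) is divided into 4 shares of 240,000: Ulric and Farrukh each take 240,000; Adaeze's 240,000 share passes to Adaeze's issue; Marisol's 240,000 share passes to Marisol's issue.
Adaeze's share (240,000) passes entirely to Elif.
Marisol's share (240,000) is divided into 2 shares of 120,000: Aditi and Rashid each take 120,000.

Rashid receives 120,000.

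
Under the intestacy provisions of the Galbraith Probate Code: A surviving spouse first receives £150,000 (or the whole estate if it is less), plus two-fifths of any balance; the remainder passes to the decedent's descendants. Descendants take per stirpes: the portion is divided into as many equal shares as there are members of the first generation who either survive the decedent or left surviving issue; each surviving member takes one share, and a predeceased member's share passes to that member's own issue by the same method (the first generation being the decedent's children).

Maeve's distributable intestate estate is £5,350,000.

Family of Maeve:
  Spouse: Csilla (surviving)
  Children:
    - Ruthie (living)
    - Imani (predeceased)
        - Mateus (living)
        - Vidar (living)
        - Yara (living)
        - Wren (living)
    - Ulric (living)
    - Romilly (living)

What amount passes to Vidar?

Vidar receives £195,000.

Csilla first takes £150,000, leaving a balance of £5,200,000. Csilla then takes two-fifths of the balance (£2,080,000), for a total of £2,230,000. The remaining £3,120,000 passes to the descendants.
The descendants' portion (£3,120,000) is divided into 4 shares of £780,000: Ruthie, Ulric, and Romilly each take £780,000; Imani's £780,000 share passes to Imani's issue.
Imani's share (£780,000) is divided into 4 shares of £195,000: Mateus, Vidar, Yara, and Wren each take £195,000.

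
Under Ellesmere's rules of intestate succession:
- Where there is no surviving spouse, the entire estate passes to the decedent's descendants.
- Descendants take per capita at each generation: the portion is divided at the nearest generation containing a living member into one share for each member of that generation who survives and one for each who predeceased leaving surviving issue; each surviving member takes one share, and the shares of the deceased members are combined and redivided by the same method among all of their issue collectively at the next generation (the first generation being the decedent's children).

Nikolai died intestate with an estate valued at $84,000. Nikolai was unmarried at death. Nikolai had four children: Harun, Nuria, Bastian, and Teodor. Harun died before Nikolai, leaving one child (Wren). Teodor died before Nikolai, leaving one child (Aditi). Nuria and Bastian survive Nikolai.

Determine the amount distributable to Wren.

The entire $84,000 passes to the descendants.
That amount ($84,000) is divided at the children's generation into 4 shares of $21,000. Nuria and Bastian each take $21,000. The 2 shares of the deceased (Harun and Teodor) are combined into a pool of $42,000.
That pool ($42,000) is divided at the grandchildren's generation equally among Wren and Aditi: $21,000 each.

Wren receives $21,000.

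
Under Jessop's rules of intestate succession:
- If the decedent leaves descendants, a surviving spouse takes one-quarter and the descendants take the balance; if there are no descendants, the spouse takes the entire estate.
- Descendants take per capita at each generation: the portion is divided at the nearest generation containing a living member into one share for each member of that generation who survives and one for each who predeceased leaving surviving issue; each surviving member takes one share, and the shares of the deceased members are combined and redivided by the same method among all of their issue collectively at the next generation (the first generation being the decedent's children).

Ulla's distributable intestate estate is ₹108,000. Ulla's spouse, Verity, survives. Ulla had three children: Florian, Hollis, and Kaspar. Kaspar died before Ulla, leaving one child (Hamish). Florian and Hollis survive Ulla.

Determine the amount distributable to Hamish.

Verity takes one-quarter of ₹108,000 = ₹27,000. The remaining ₹81,000 passes to the descendants.
The descendants' portion (₹81,000) is divided at the children's generation into 3 shares of ₹27,000. Florian and Hollis each take ₹27,000. The remaining share for the deceased Kaspar (₹27,000) is carried to the next generation.
That pool (₹27,000) passes entirely to Hamish, the sole taker at the grandchildren's generation.

Hamish receives ₹27,000.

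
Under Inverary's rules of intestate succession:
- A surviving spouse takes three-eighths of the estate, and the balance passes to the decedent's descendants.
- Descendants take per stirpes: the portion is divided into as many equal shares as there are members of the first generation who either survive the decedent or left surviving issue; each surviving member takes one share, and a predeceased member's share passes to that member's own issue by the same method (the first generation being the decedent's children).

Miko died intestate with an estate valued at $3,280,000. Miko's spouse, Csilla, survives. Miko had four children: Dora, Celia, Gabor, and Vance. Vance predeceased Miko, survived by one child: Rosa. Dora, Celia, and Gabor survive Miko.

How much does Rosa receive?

Rosa receives $512,500.

Csilla takes three-eighths of $3,280,000 = $1,230,000. The remaining $2,050,000 passes to the descendants.
The descendants' portion ($2,050,000) is divided into 4 shares of $512,500: Dora, Celia, and Gabor each take $512,500; Vance's $512,500 share passes to Vance's issue.
Vance's share ($512,500) passes entirely to Rosa.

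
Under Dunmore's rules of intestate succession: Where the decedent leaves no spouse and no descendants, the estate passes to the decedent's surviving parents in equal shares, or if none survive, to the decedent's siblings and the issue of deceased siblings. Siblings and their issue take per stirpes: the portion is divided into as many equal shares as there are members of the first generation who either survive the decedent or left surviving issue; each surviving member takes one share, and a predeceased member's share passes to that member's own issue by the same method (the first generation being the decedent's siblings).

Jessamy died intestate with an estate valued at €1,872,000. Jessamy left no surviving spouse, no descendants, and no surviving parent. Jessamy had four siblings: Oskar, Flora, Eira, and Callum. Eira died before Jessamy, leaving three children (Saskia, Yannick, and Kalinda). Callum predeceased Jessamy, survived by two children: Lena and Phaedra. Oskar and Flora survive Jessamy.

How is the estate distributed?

Oskar: €468,000; Flora: €468,000; Saskia: €156,000; Yannick: €156,000; Kalinda: €156,000; Lena: €234,000; Phaedra: €234,000

The entire €1,872,000 passes to the siblings and their issue.
That amount (€1,872,000) is divided into 4 shares of €468,000: Oskar and Flora each take €468,000; Eira's €468,000 share passes to Eira's issue; Callum's €468,000 share passes to Callum's issue.
Eira's share (€468,000) is divided into 3 shares of €156,000: Saskia, Yannick, and Kalinda each take €156,000.
Callum's share (€468,000) is divided into 2 shares of €234,000: Lena and Phaedra each take €234,000.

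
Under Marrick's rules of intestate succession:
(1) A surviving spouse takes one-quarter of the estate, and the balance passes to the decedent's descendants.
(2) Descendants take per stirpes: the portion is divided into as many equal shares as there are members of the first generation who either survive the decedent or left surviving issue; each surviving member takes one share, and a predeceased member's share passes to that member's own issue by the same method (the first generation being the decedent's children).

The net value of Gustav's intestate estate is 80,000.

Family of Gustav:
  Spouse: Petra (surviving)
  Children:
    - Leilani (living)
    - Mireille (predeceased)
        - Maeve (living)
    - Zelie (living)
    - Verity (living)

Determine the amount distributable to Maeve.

Maeve receives 15,000.

Petra takes one-quarter of 80,000 = 20,000. The remaining 60,000 passes to the descendants.
The descendants' portion (60,000) is divided into 4 shares of 15,000: Leilani, Zelie, and Verity each take 15,000; Mireille's 15,000 share passes to Mireille's issue.
Mireille's share (15,000) passes entirely to Maeve.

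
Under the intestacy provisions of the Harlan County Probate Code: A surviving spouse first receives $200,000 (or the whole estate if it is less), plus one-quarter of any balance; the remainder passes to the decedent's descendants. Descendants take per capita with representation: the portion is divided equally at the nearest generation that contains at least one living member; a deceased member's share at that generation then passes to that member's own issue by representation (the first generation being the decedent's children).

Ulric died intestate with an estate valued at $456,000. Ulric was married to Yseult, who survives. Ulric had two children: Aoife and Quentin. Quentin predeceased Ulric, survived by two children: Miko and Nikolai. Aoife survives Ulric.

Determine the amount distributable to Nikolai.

Nikolai receives $48,000.

Yseult first takes $200,000, leaving a balance of $256,000. Yseult then takes one-quarter of the balance ($64,000), for a total of $264,000. The remaining $192,000 passes to the descendants.
The descendants' portion ($192,000) is divided into 2 shares of $96,000: Aoife takes $96,000; Quentin's $96,000 share passes to Quentin's issue.
Quentin's share ($96,000) is divided into 2 shares of $48,000: Miko and Nikolai each take $48,000.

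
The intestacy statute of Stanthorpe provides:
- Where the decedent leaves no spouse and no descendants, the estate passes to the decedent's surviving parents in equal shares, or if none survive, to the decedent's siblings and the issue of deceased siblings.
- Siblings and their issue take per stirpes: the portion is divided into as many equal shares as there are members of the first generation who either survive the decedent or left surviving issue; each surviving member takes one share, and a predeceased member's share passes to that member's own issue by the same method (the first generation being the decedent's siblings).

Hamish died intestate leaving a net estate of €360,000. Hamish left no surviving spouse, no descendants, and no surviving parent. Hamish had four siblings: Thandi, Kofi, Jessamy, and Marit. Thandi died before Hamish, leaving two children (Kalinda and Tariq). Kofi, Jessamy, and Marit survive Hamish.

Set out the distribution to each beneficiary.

The entire €360,000 passes to the siblings and their issue.
That amount (€360,000) is divided into 4 shares of €90,000: Kofi, Jessamy, and Marit each take €90,000; Thandi's €90,000 share passes to Thandi's issue.
Thandi's share (€90,000) is divided into 2 shares of €45,000: Kalinda and Tariq each take €45,000.

Kalinda: €45,000; Tariq: €45,000; Kofi: €90,000; Jessamy: €90,000; Marit: €90,000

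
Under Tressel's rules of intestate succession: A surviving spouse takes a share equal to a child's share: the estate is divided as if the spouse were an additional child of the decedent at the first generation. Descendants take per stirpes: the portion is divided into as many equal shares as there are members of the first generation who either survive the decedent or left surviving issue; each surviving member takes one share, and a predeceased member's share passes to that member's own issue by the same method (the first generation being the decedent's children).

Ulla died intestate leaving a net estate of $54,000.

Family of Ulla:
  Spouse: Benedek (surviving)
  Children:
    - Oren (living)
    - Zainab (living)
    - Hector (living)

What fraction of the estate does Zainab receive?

Zainab receives 1/4 of the estate.

The spouse counts as an additional share at the children's level, so there are 4 primary shares of $13,500. Benedek takes one such share ($13,500).
The children's combined portion ($40,500) is divided into 3 shares of $13,500: Oren, Zainab, and Hector each take $13,500.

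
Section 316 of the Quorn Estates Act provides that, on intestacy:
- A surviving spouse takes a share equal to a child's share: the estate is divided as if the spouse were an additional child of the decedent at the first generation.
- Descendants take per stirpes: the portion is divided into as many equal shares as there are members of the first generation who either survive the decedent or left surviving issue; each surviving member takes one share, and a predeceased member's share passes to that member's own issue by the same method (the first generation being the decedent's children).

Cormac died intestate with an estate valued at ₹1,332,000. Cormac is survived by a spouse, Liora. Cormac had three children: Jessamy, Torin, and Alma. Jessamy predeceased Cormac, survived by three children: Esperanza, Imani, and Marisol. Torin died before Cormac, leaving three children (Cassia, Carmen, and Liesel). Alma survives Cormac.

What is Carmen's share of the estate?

The spouse counts as an additional share at the children's level, so there are 4 primary shares of ₹333,000. Liora takes one such share (₹333,000).
The children's combined portion (₹999,000) is divided into 3 shares of ₹333,000: Alma takes ₹333,000; Jessamy's ₹333,000 share passes to Jessamy's issue; Torin's ₹333,000 share passes to Torin's issue.
Jessamy's share (₹333,000) is divided into 3 shares of ₹111,000: Esperanza, Imani, and Marisol each take ₹111,000.
Torin's share (₹333,000) is divided into 3 shares of ₹111,000: Cassia, Carmen, and Liesel each take ₹111,000.

Carmen receives ₹111,000.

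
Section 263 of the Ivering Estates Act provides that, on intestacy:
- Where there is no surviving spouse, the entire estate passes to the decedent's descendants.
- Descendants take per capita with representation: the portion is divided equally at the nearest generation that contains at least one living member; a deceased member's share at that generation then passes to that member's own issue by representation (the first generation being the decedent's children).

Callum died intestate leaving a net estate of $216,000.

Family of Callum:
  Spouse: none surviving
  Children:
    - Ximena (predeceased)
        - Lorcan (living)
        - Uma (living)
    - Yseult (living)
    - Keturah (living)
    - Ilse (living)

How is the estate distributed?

The entire $216,000 passes to the descendants.
That amount ($216,000) is divided into 4 shares of $54,000: Yseult, Keturah, and Ilse each take $54,000; Ximena's $54,000 share passes to Ximena's issue.
Ximena's share ($54,000) is divided into 2 shares of $27,000: Lorcan and Uma each take $27,000.

Lorcan: $27,000; Uma: $27,000; Yseult: $54,000; Keturah: $54,000; Ilse: $54,000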